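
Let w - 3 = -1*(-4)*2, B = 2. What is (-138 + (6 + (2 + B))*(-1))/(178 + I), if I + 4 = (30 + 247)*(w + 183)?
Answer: -37/13478 ≈ -0.0027452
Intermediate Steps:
w = 11 (w = 3 - 1*(-4)*2 = 3 + 4*2 = 3 + 8 = 11)
I = 53734 (I = -4 + (30 + 247)*(11 + 183) = -4 + 277*194 = -4 + 53738 = 53734)
(-138 + (6 + (2 + B))*(-1))/(178 + I) = (-138 + (6 + (2 + 2))*(-1))/(178 + 53734) = (-138 + (6 + 4)*(-1))/53912 = (-138 + 10*(-1))*(1/53912) = (-138 - 10)*(1/53912) = -148*1/53912 = -37/13478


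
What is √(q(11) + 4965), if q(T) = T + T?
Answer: √4987 ≈ 70.619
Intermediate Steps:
q(T) = 2*T
√(q(11) + 4965) = √(2*11 + 4965) = √(22 + 4965) = √4987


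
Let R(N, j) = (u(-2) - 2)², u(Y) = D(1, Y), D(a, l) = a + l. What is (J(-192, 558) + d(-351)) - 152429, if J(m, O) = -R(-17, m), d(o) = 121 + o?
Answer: -152668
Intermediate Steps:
u(Y) = 1 + Y
R(N, j) = 9 (R(N, j) = ((1 - 2) - 2)² = (-1 - 2)² = (-3)² = 9)
J(m, O) = -9 (J(m, O) = -1*9 = -9)
(J(-192, 558) + d(-351)) - 152429 = (-9 + (121 - 351)) - 152429 = (-9 - 230) - 152429 = -239 - 152429 = -152668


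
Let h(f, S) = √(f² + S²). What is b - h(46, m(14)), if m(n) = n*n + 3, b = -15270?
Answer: -15270 - √41717 ≈ -15474.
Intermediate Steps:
m(n) = 3 + n² (m(n) = n² + 3 = 3 + n²)
h(f, S) = √(S² + f²)
b - h(46, m(14)) = -15270 - √((3 + 14²)² + 46²) = -15270 - √((3 + 196)² + 2116) = -15270 - √(199² + 2116) = -15270 - √(39601 + 2116) = -15270 - √41717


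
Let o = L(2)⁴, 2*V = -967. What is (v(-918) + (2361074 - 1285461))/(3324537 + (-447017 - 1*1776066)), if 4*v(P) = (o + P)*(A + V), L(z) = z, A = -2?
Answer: 4740373/4405816 ≈ 1.0759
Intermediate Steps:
V = -967/2 (V = (½)*(-967) = -967/2 ≈ -483.50)
o = 16 (o = 2⁴ = 16)
v(P) = -1942 - 971*P/8 (v(P) = ((16 + P)*(-2 - 967/2))/4 = ((16 + P)*(-971/2))/4 = (-7768 - 971*P/2)/4 = -1942 - 971*P/8)
(v(-918) + (2361074 - 1285461))/(3324537 + (-447017 - 1*1776066)) = ((-1942 - 971/8*(-918)) + (2361074 - 1285461))/(3324537 + (-447017 - 1*1776066)) = ((-1942 + 445689/4) + 1075613)/(3324537 + (-447017 - 1776066)) = (437921/4 + 1075613)/(3324537 - 2223083) = (4740373/4)/1101454 = (4740373/4)*(1/1101454) = 4740373/4405816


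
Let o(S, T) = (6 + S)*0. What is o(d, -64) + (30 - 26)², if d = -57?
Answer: 16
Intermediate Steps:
o(S, T) = 0
o(d, -64) + (30 - 26)² = 0 + (30 - 26)² = 0 + 4² = 0 + 16 = 16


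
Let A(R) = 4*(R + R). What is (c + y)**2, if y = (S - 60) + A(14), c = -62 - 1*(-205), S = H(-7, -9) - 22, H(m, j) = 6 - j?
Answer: 35344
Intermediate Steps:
A(R) = 8*R (A(R) = 4*(2*R) = 8*R)
S = -7 (S = (6 - 1*(-9)) - 22 = (6 + 9) - 22 = 15 - 22 = -7)
c = 143 (c = -62 + 205 = 143)
y = 45 (y = (-7 - 60) + 8*14 = -67 + 112 = 45)
(c + y)**2 = (143 + 45)**2 = 188**2 = 35344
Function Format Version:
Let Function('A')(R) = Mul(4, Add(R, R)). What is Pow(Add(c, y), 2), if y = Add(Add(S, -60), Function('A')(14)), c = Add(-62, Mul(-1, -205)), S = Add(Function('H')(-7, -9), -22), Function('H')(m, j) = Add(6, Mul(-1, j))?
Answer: 35344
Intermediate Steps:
Function('A')(R) = Mul(8, R) (Function('A')(R) = Mul(4, Mul(2, R)) = Mul(8, R))
S = -7 (S = Add(Add(6, Mul(-1, -9)), -22) = Add(Add(6, 9), -22) = Add(15, -22) = -7)
c = 143 (c = Add(-62, 205) = 143)
y = 45 (y = Add(Add(-7, -60), Mul(8, 14)) = Add(-67, 112) = 45)
Pow(Add(c, y), 2) = Pow(Add(143, 45), 2) = Pow(188, 2) = 35344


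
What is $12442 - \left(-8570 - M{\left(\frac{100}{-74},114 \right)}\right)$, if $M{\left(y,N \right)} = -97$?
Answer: $20915$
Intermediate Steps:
$12442 - \left(-8570 - M{\left(\frac{100}{-74},114 \right)}\right) = 12442 - \left(-8570 - -97\right) = 12442 - \left(-8570 + 97\right) = 12442 - -8473 = 12442 + 8473 = 20915$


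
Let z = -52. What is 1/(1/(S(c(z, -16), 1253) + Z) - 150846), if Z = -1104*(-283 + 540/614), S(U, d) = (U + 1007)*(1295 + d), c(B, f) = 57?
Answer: -927917648/139972665529901 ≈ -6.6293e-6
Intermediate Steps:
S(U, d) = (1007 + U)*(1295 + d)
Z = 95618544/307 (Z = -1104*(-283 + 540*(1/614)) = -1104*(-283 + 270/307) = -1104*(-86611/307) = 95618544/307 ≈ 3.1146e+5)
1/(1/(S(c(z, -16), 1253) + Z) - 150846) = 1/(1/((1304065 + 1007*1253 + 1295*57 + 57*1253) + 95618544/307) - 150846) = 1/(1/((1304065 + 1261771 + 73815 + 71421) + 95618544/307) - 150846) = 1/(1/(2711072 + 95618544/307) - 150846) = 1/(1/(927917648/307) - 150846) = 1/(307/927917648 - 150846) = 1/(-139972665529901/927917648) = -927917648/139972665529901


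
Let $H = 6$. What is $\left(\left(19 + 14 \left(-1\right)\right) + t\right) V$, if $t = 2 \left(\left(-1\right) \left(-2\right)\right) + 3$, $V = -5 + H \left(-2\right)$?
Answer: $-204$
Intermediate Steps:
$V = -17$ ($V = -5 + 6 \left(-2\right) = -5 - 12 = -17$)
$t = 7$ ($t = 2 \cdot 2 + 3 = 4 + 3 = 7$)
$\left(\left(19 + 14 \left(-1\right)\right) + t\right) V = \left(\left(19 + 14 \left(-1\right)\right) + 7\right) \left(-17\right) = \left(\left(19 - 14\right) + 7\right) \left(-17\right) = \left(5 + 7\right) \left(-17\right) = 12 \left(-17\right) = -204$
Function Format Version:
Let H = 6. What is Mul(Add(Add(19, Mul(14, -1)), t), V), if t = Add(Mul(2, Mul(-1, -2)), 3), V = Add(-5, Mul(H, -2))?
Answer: -204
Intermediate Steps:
V = -17 (V = Add(-5, Mul(6, -2)) = Add(-5, -12) = -17)
t = 7 (t = Add(Mul(2, 2), 3) = Add(4, 3) = 7)
Mul(Add(Add(19, Mul(14, -1)), t), V) = Mul(Add(Add(19, Mul(14, -1)), 7), -17) = Mul(Add(Add(19, -14), 7), -17) = Mul(Add(5, 7), -17) = Mul(12, -17) = -204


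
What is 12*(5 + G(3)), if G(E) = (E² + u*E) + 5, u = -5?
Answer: 48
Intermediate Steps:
G(E) = 5 + E² - 5*E (G(E) = (E² - 5*E) + 5 = 5 + E² - 5*E)
12*(5 + G(3)) = 12*(5 + (5 + 3² - 5*3)) = 12*(5 + (5 + 9 - 15)) = 12*(5 - 1) = 12*4 = 48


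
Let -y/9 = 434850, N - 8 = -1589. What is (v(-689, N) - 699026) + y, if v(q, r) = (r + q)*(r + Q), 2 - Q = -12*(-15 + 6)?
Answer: -783186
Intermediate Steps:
N = -1581 (N = 8 - 1589 = -1581)
y = -3913650 (y = -9*434850 = -3913650)
Q = -106 (Q = 2 - (-12)*(-15 + 6) = 2 - (-12)*(-9) = 2 - 1*108 = 2 - 108 = -106)
v(q, r) = (-106 + r)*(q + r) (v(q, r) = (r + q)*(r - 106) = (q + r)*(-106 + r) = (-106 + r)*(q + r))
(v(-689, N) - 699026) + y = (((-1581)² - 106*(-689) - 106*(-1581) - 689*(-1581)) - 699026) - 3913650 = ((2499561 + 73034 + 167586 + 1089309) - 699026) - 3913650 = (3829490 - 699026) - 3913650 = 3130464 - 3913650 = -783186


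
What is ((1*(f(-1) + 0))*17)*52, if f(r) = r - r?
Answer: 0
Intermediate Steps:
f(r) = 0
((1*(f(-1) + 0))*17)*52 = ((1*(0 + 0))*17)*52 = ((1*0)*17)*52 = (0*17)*52 = 0*52 = 0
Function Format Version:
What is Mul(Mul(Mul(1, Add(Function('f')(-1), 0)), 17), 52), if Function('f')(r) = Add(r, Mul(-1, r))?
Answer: 0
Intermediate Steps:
Function('f')(r) = 0
Mul(Mul(Mul(1, Add(Function('f')(-1), 0)), 17), 52) = Mul(Mul(Mul(1, Add(0, 0)), 17), 52) = Mul(Mul(Mul(1, 0), 17), 52) = Mul(Mul(0, 17), 52) = Mul(0, 52) = 0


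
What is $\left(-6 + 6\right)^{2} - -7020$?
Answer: $7020$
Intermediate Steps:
$\left(-6 + 6\right)^{2} - -7020 = 0^{2} + 7020 = 0 + 7020 = 7020$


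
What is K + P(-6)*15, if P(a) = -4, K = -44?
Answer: -104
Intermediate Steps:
K + P(-6)*15 = -44 - 4*15 = -44 - 60 = -104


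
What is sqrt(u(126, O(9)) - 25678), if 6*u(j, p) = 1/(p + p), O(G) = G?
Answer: I*sqrt(8319669)/18 ≈ 160.24*I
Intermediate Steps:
u(j, p) = 1/(12*p) (u(j, p) = 1/(6*(p + p)) = 1/(6*((2*p))) = (1/(2*p))/6 = 1/(12*p))
sqrt(u(126, O(9)) - 25678) = sqrt((1/12)/9 - 25678) = sqrt((1/12)*(1/9) - 25678) = sqrt(1/108 - 25678) = sqrt(-2773223/108) = I*sqrt(8319669)/18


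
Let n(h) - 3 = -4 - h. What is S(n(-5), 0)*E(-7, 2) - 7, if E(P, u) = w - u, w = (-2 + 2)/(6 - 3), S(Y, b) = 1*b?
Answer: -7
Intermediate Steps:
n(h) = -1 - h (n(h) = 3 + (-4 - h) = -1 - h)
S(Y, b) = b
w = 0 (w = 0/3 = 0*(1/3) = 0)
E(P, u) = -u (E(P, u) = 0 - u = -u)
S(n(-5), 0)*E(-7, 2) - 7 = 0*(-1*2) - 7 = 0*(-2) - 7 = 0 - 7 = -7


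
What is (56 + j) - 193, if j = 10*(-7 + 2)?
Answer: -187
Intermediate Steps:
j = -50 (j = 10*(-5) = -50)
(56 + j) - 193 = (56 - 50) - 193 = 6 - 193 = -187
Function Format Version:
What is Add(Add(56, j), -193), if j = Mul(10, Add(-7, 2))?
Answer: -187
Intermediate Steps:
j = -50 (j = Mul(10, -5) = -50)
Add(Add(56, j), -193) = Add(Add(56, -50), -193) = Add(6, -193) = -187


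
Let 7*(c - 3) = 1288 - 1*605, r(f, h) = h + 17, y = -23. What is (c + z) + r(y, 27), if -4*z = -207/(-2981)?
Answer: 12065639/83468 ≈ 144.55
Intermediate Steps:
r(f, h) = 17 + h
c = 704/7 (c = 3 + (1288 - 1*605)/7 = 3 + (1288 - 605)/7 = 3 + (⅐)*683 = 3 + 683/7 = 704/7 ≈ 100.57)
z = -207/11924 (z = -(-207)/(4*(-2981)) = -(-207)*(-1)/(4*2981) = -¼*207/2981 = -207/11924 ≈ -0.017360)
(c + z) + r(y, 27) = (704/7 - 207/11924) + (17 + 27) = 8393047/83468 + 44 = 12065639/83468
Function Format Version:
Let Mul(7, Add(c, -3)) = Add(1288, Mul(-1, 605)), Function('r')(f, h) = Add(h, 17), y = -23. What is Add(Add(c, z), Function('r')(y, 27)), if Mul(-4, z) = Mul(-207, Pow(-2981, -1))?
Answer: Rational(12065639, 83468) ≈ 144.55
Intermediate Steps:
Function('r')(f, h) = Add(17, h)
c = Rational(704, 7) (c = Add(3, Mul(Rational(1, 7), Add(1288, Mul(-1, 605)))) = Add(3, Mul(Rational(1, 7), Add(1288, -605))) = Add(3, Mul(Rational(1, 7), 683)) = Add(3, Rational(683, 7)) = Rational(704, 7) ≈ 100.57)
z = Rational(-207, 11924) (z = Mul(Rational(-1, 4), Mul(-207, Pow(-2981, -1))) = Mul(Rational(-1, 4), Mul(-207, Rational(-1, 2981))) = Mul(Rational(-1, 4), Rational(207, 2981)) = Rational(-207, 11924) ≈ -0.017360)
Add(Add(c, z), Function('r')(y, 27)) = Add(Add(Rational(704, 7), Rational(-207, 11924)), Add(17, 27)) = Add(Rational(8393047, 83468), 44) = Rational(12065639, 83468)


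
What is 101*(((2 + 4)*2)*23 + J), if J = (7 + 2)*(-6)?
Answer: 22422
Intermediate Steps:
J = -54 (J = 9*(-6) = -54)
101*(((2 + 4)*2)*23 + J) = 101*(((2 + 4)*2)*23 - 54) = 101*((6*2)*23 - 54) = 101*(12*23 - 54) = 101*(276 - 54) = 101*222 = 22422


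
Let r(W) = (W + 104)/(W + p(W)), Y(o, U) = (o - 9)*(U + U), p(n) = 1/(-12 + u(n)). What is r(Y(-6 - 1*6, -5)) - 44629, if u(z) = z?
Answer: -1855656277/41581 ≈ -44628.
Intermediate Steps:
p(n) = 1/(-12 + n)
Y(o, U) = 2*U*(-9 + o) (Y(o, U) = (-9 + o)*(2*U) = 2*U*(-9 + o))
r(W) = (104 + W)/(W + 1/(-12 + W)) (r(W) = (W + 104)/(W + 1/(-12 + W)) = (104 + W)/(W + 1/(-12 + W)))
r(Y(-6 - 1*6, -5)) - 44629 = (-12 + 2*(-5)*(-9 + (-6 - 1*6)))*(104 + 2*(-5)*(-9 + (-6 - 1*6)))/(1 + (2*(-5)*(-9 + (-6 - 1*6)))*(-12 + 2*(-5)*(-9 + (-6 - 1*6)))) - 44629 = (-12 + 2*(-5)*(-9 + (-6 - 6)))*(104 + 2*(-5)*(-9 + (-6 - 6)))/(1 + (2*(-5)*(-9 + (-6 - 6)))*(-12 + 2*(-5)*(-9 + (-6 - 6)))) - 44629 = (-12 + 2*(-5)*(-9 - 12))*(104 + 2*(-5)*(-9 - 12))/(1 + (2*(-5)*(-9 - 12))*(-12 + 2*(-5)*(-9 - 12))) - 44629 = (-12 + 2*(-5)*(-21))*(104 + 2*(-5)*(-21))/(1 + (2*(-5)*(-21))*(-12 + 2*(-5)*(-21))) - 44629 = (-12 + 210)*(104 + 210)/(1 + 210*(-12 + 210)) - 44629 = 198*314/(1 + 210*198) - 44629 = 198*314/(1 + 41580) - 44629 = 198*314/41581 - 44629 = (1/41581)*198*314 - 44629 = 62172/41581 - 44629 = -1855656277/41581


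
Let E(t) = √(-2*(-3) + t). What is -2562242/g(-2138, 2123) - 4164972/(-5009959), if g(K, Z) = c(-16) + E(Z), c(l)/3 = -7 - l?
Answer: 173298734949453/3506971300 - 1281121*√2129/700 ≈ -35031.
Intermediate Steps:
E(t) = √(6 + t)
c(l) = -21 - 3*l (c(l) = 3*(-7 - l) = -21 - 3*l)
g(K, Z) = 27 + √(6 + Z) (g(K, Z) = (-21 - 3*(-16)) + √(6 + Z) = (-21 + 48) + √(6 + Z) = 27 + √(6 + Z))
-2562242/g(-2138, 2123) - 4164972/(-5009959) = -2562242/(27 + √(6 + 2123)) - 4164972/(-5009959) = -2562242/(27 + √2129) - 4164972*(-1/5009959) = -2562242/(27 + √2129) + 4164972/5009959 = 4164972/5009959 - 2562242/(27 + √2129)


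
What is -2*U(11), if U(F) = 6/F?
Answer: -12/11 ≈ -1.0909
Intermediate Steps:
-2*U(11) = -12/11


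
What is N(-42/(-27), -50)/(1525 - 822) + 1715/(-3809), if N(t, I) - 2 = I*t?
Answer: -13448543/24099543 ≈ -0.55804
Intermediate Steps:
N(t, I) = 2 + I*t
N(-42/(-27), -50)/(1525 - 822) + 1715/(-3809) = (2 - (-2100)/(-27))/(1525 - 822) + 1715/(-3809) = (2 - (-2100)*(-1)/27)/703 + 1715*(-1/3809) = (2 - 50*14/9)*(1/703) - 1715/3809 = (2 - 700/9)*(1/703) - 1715/3809 = -682/9*1/703 - 1715/3809 = -682/6327 - 1715/3809 = -13448543/24099543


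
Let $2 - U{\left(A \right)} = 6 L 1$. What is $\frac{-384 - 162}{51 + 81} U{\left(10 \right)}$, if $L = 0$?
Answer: $- \frac{91}{11} \approx -8.2727$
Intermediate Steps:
$U{\left(A \right)} = 2$ ($U{\left(A \right)} = 2 - 6 \cdot 0 \cdot 1 = 2 - 0 \cdot 1 = 2 - 0 = 2 + 0 = 2$)
$\frac{-384 - 162}{51 + 81} U{\left(10 \right)} = \frac{-384 - 162}{51 + 81} \cdot 2 = - \frac{546}{132} \cdot 2 = \left(-546\right) \frac{1}{132} \cdot 2 = \left(- \frac{91}{22}\right) 2 = - \frac{91}{11}$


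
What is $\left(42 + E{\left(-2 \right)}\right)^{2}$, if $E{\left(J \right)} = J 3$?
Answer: $1296$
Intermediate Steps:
$E{\left(J \right)} = 3 J$
$\left(42 + E{\left(-2 \right)}\right)^{2} = \left(42 + 3 \left(-2\right)\right)^{2} = \left(42 - 6\right)^{2} = 36^{2} = 1296$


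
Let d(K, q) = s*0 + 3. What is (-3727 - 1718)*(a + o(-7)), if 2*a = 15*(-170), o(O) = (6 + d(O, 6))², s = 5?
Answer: 6501330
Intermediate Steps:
d(K, q) = 3 (d(K, q) = 5*0 + 3 = 0 + 3 = 3)
o(O) = 81 (o(O) = (6 + 3)² = 9² = 81)
a = -1275 (a = (15*(-170))/2 = (½)*(-2550) = -1275)
(-3727 - 1718)*(a + o(-7)) = (-3727 - 1718)*(-1275 + 81) = -5445*(-1194) = 6501330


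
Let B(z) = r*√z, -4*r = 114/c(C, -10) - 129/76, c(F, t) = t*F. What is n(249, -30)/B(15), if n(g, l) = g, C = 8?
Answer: 50464*√15/2373 ≈ 82.363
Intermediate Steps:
c(F, t) = F*t
r = 2373/3040 (r = -(114/((8*(-10))) - 129/76)/4 = -(114/(-80) - 129*1/76)/4 = -(114*(-1/80) - 129/76)/4 = -(-57/40 - 129/76)/4 = -¼*(-2373/760) = 2373/3040 ≈ 0.78059)
B(z) = 2373*√z/3040
n(249, -30)/B(15) = 249/((2373*√15/3040)) = 249*(608*√15/7119) = 50464*√15/2373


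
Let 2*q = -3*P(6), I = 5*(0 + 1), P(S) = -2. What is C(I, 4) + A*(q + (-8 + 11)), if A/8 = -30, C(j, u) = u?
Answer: -1436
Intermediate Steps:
I = 5 (I = 5*1 = 5)
A = -240 (A = 8*(-30) = -240)
q = 3 (q = (-3*(-2))/2 = (1/2)*6 = 3)
C(I, 4) + A*(q + (-8 + 11)) = 4 - 240*(3 + (-8 + 11)) = 4 - 240*(3 + 3) = 4 - 240*6 = 4 - 1440 = -1436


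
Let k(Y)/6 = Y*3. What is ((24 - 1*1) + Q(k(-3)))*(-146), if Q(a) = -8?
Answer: -2190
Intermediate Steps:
k(Y) = 18*Y (k(Y) = 6*(Y*3) = 6*(3*Y) = 18*Y)
((24 - 1*1) + Q(k(-3)))*(-146) = ((24 - 1*1) - 8)*(-146) = ((24 - 1) - 8)*(-146) = (23 - 8)*(-146) = 15*(-146) = -2190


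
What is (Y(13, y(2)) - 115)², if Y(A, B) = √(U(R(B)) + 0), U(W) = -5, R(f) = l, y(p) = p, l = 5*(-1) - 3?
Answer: (115 - I*√5)² ≈ 13220.0 - 514.3*I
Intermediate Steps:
l = -8 (l = -5 - 3 = -8)
R(f) = -8
Y(A, B) = I*√5 (Y(A, B) = √(-5 + 0) = √(-5) = I*√5)
(Y(13, y(2)) - 115)² = (I*√5 - 115)² = (-115 + I*√5)²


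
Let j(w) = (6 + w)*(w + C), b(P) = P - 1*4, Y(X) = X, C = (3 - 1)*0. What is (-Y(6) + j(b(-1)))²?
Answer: 121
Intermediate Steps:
C = 0 (C = 2*0 = 0)
b(P) = -4 + P (b(P) = P - 4 = -4 + P)
j(w) = w*(6 + w) (j(w) = (6 + w)*(w + 0) = (6 + w)*w = w*(6 + w))
(-Y(6) + j(b(-1)))² = (-1*6 + (-4 - 1)*(6 + (-4 - 1)))² = (-6 - 5*(6 - 5))² = (-6 - 5*1)² = (-6 - 5)² = (-11)² = 121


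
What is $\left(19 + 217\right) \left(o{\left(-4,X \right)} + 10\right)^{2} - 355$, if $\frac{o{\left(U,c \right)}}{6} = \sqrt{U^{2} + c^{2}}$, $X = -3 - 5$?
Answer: $702925 + 113280 \sqrt{5} \approx 9.5623 \cdot 10^{5}$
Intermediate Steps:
$X = -8$ ($X = -3 - 5 = -8$)
$o{\left(U,c \right)} = 6 \sqrt{U^{2} + c^{2}}$
$\left(19 + 217\right) \left(o{\left(-4,X \right)} + 10\right)^{2} - 355 = \left(19 + 217\right) \left(6 \sqrt{\left(-4\right)^{2} + \left(-8\right)^{2}} + 10\right)^{2} - 355 = 236 \left(6 \sqrt{16 + 64} + 10\right)^{2} - 355 = 236 \left(6 \sqrt{80} + 10\right)^{2} - 355 = 236 \left(6 \cdot 4 \sqrt{5} + 10\right)^{2} - 355 = 236 \left(24 \sqrt{5} + 10\right)^{2} - 355 = 236 \left(10 + 24 \sqrt{5}\right)^{2} - 355 = -355 + 236 \left(10 + 24 \sqrt{5}\right)^{2}$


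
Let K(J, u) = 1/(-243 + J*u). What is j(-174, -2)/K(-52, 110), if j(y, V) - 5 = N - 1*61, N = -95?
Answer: 900413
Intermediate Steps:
j(y, V) = -151 (j(y, V) = 5 + (-95 - 1*61) = 5 + (-95 - 61) = 5 - 156 = -151)
j(-174, -2)/K(-52, 110) = -151/(1/(-243 - 52*110)) = -151/(1/(-243 - 5720)) = -151/(1/(-5963)) = -151/(-1/5963) = -151*(-5963) = 900413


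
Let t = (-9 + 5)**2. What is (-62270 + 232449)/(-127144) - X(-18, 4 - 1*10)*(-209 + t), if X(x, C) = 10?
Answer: 245217741/127144 ≈ 1928.7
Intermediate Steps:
t = 16 (t = (-4)**2 = 16)
(-62270 + 232449)/(-127144) - X(-18, 4 - 1*10)*(-209 + t) = (-62270 + 232449)/(-127144) - 10*(-209 + 16) = 170179*(-1/127144) - 10*(-193) = -170179/127144 - 1*(-1930) = -170179/127144 + 1930 = 245217741/127144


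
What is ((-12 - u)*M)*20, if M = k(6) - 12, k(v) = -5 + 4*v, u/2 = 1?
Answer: -1960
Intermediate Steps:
u = 2 (u = 2*1 = 2)
M = 7 (M = (-5 + 4*6) - 12 = (-5 + 24) - 12 = 19 - 12 = 7)
((-12 - u)*M)*20 = ((-12 - 1*2)*7)*20 = ((-12 - 2)*7)*20 = -14*7*20 = -98*20 = -1960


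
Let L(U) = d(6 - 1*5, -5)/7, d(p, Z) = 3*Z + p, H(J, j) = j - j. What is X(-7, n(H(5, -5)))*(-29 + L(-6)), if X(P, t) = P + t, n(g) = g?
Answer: 217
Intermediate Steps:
H(J, j) = 0
d(p, Z) = p + 3*Z
L(U) = -2 (L(U) = ((6 - 1*5) + 3*(-5))/7 = ((6 - 5) - 15)*(1/7) = (1 - 15)*(1/7) = -14*1/7 = -2)
X(-7, n(H(5, -5)))*(-29 + L(-6)) = (-7 + 0)*(-29 - 2) = -7*(-31) = 217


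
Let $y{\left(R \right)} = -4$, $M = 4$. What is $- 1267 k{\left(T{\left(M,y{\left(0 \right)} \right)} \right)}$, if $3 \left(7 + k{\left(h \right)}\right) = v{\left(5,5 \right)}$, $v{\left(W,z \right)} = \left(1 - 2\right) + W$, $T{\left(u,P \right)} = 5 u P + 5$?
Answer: $\frac{21539}{3} \approx 7179.7$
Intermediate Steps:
$T{\left(u,P \right)} = 5 + 5 P u$ ($T{\left(u,P \right)} = 5 P u + 5 = 5 + 5 P u$)
$v{\left(W,z \right)} = -1 + W$
$k{\left(h \right)} = - \frac{17}{3}$ ($k{\left(h \right)} = -7 + \frac{-1 + 5}{3} = -7 + \frac{1}{3} \cdot 4 = -7 + \frac{4}{3} = - \frac{17}{3}$)
$- 1267 k{\left(T{\left(M,y{\left(0 \right)} \right)} \right)} = \left(-1267\right) \left(- \frac{17}{3}\right) = \frac{21539}{3}$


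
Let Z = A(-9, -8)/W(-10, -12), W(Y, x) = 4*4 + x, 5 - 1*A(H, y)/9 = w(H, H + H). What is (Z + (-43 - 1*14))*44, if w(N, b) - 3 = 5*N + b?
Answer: 3927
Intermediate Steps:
w(N, b) = 3 + b + 5*N (w(N, b) = 3 + (5*N + b) = 3 + (b + 5*N) = 3 + b + 5*N)
A(H, y) = 18 - 63*H (A(H, y) = 45 - 9*(3 + (H + H) + 5*H) = 45 - 9*(3 + 2*H + 5*H) = 45 - 9*(3 + 7*H) = 45 + (-27 - 63*H) = 18 - 63*H)
W(Y, x) = 16 + x
Z = 585/4 (Z = (18 - 63*(-9))/(16 - 12) = (18 + 567)/4 = 585*(¼) = 585/4 ≈ 146.25)
(Z + (-43 - 1*14))*44 = (585/4 + (-43 - 1*14))*44 = (585/4 + (-43 - 14))*44 = (585/4 - 57)*44 = (357/4)*44 = 3927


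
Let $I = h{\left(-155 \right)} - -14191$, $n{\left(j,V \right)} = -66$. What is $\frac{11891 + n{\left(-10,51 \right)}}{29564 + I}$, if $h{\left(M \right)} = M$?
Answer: $\frac{473}{1744} \approx 0.27122$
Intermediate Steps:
$I = 14036$ ($I = -155 - -14191 = -155 + 14191 = 14036$)
$\frac{11891 + n{\left(-10,51 \right)}}{29564 + I} = \frac{11891 - 66}{29564 + 14036} = \frac{11825}{43600} = 11825 \cdot \frac{1}{43600} = \frac{473}{1744}$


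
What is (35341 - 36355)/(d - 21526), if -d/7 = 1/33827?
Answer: 11433526/242720003 ≈ 0.047106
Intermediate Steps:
d = -7/33827 ≈ -0.00020694
(35341 - 36355)/(d - 21526) = (35341 - 36355)/(-7/33827 - 21526) = -1014/(-728160009/33827) = -1014*(-33827/728160009) = 11433526/242720003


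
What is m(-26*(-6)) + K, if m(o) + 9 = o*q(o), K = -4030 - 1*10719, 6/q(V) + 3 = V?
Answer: -250782/17 ≈ -14752.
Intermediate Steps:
q(V) = 6/(-3 + V)
K = -14749 (K = -4030 - 10719 = -14749)
m(o) = -9 + 6*o/(-3 + o) (m(o) = -9 + o*(6/(-3 + o)) = -9 + 6*o/(-3 + o))
m(-26*(-6)) + K = 3*(9 - (-26)*(-6))/(-3 - 26*(-6)) - 14749 = 3*(9 - 1*156)/(-3 + 156) - 14749 = 3*(9 - 156)/153 - 14749 = 3*(1/153)*(-147) - 14749 = -49/17 - 14749 = -250782/17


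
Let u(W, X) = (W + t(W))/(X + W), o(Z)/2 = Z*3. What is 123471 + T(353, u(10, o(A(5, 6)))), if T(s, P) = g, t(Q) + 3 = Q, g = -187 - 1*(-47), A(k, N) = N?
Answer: 123331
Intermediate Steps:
o(Z) = 6*Z (o(Z) = 2*(Z*3) = 2*(3*Z) = 6*Z)
g = -140 (g = -187 + 47 = -140)
t(Q) = -3 + Q
u(W, X) = (-3 + 2*W)/(W + X) (u(W, X) = (W + (-3 + W))/(X + W) = (-3 + 2*W)/(W + X))
T(s, P) = -140
123471 + T(353, u(10, o(A(5, 6)))) = 123471 - 140 = 123331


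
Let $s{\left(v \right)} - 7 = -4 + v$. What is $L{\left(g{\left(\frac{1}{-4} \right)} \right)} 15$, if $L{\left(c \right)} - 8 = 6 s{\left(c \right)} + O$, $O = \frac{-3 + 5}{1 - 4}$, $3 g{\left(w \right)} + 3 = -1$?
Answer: $260$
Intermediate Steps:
$g{\left(w \right)} = - \frac{4}{3}$ ($g{\left(w \right)} = -1 + \frac{1}{3} \left(-1\right) = -1 - \frac{1}{3} = - \frac{4}{3}$)
$s{\left(v \right)} = 3 + v$ ($s{\left(v \right)} = 7 + \left(-4 + v\right) = 3 + v$)
$O = - \frac{2}{3}$ ($O = \frac{2}{-3} = 2 \left(- \frac{1}{3}\right) = - \frac{2}{3} \approx -0.66667$)
$L{\left(c \right)} = \frac{76}{3} + 6 c$ ($L{\left(c \right)} = 8 + \left(6 \left(3 + c\right) - \frac{2}{3}\right) = 8 + \left(\left(18 + 6 c\right) - \frac{2}{3}\right) = 8 + \left(\frac{52}{3} + 6 c\right) = \frac{76}{3} + 6 c$)
$L{\left(g{\left(\frac{1}{-4} \right)} \right)} 15 = \left(\frac{76}{3} + 6 \left(- \frac{4}{3}\right)\right) 15 = \left(\frac{76}{3} - 8\right) 15 = \frac{52}{3} \cdot 15 = 260$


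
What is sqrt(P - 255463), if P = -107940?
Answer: I*sqrt(363403) ≈ 602.83*I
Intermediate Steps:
sqrt(P - 255463) = sqrt(-107940 - 255463) = sqrt(-363403) = I*sqrt(363403)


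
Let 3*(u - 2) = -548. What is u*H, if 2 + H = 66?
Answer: -34688/3 ≈ -11563.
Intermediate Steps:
u = -542/3 (u = 2 + (⅓)*(-548) = 2 - 548/3 = -542/3 ≈ -180.67)
H = 64 (H = -2 + 66 = 64)
u*H = -542/3*64 = -34688/3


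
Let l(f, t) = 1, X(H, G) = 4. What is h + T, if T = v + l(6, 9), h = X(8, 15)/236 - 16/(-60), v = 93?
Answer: 83441/885 ≈ 94.284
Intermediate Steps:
h = 251/885 (h = 4/236 - 16/(-60) = 4*(1/236) - 16*(-1/60) = 1/59 + 4/15 = 251/885 ≈ 0.28362)
T = 94 (T = 93 + 1 = 94)
h + T = 251/885 + 94 = 83441/885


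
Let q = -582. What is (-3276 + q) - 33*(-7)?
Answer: -3627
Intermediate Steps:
(-3276 + q) - 33*(-7) = (-3276 - 582) - 33*(-7) = -3858 + 231 = -3627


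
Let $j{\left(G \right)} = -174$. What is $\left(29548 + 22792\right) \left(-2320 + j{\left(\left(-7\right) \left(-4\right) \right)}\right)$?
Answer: $-130535960$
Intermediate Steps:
$\left(29548 + 22792\right) \left(-2320 + j{\left(\left(-7\right) \left(-4\right) \right)}\right) = \left(29548 + 22792\right) \left(-2320 - 174\right) = 52340 \left(-2494\right) = -130535960$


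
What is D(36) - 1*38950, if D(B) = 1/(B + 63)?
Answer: -3856049/99 ≈ -38950.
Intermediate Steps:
D(B) = 1/(63 + B)
D(36) - 1*38950 = 1/(63 + 36) - 1*38950 = 1/99 - 38950 = -3856049/99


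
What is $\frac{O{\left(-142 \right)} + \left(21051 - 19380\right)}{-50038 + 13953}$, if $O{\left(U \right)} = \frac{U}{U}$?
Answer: $- \frac{1672}{36085} \approx -0.046335$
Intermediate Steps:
$O{\left(U \right)} = 1$
$\frac{O{\left(-142 \right)} + \left(21051 - 19380\right)}{-50038 + 13953} = \frac{1 + \left(21051 - 19380\right)}{-50038 + 13953} = \frac{1 + \left(21051 - 19380\right)}{-36085} = \left(1 + 1671\right) \left(- \frac{1}{36085}\right) = 1672 \left(- \frac{1}{36085}\right) = - \frac{1672}{36085}$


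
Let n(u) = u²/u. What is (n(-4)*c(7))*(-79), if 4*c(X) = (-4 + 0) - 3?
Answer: -553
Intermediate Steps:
c(X) = -7/4 (c(X) = ((-4 + 0) - 3)/4 = (-4 - 3)/4 = (¼)*(-7) = -7/4)
n(u) = u
(n(-4)*c(7))*(-79) = -4*(-7/4)*(-79) = 7*(-79) = -553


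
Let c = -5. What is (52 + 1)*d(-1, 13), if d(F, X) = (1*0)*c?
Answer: 0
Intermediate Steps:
d(F, X) = 0 (d(F, X) = (1*0)*(-5) = 0*(-5) = 0)
(52 + 1)*d(-1, 13) = (52 + 1)*0 = 53*0 = 0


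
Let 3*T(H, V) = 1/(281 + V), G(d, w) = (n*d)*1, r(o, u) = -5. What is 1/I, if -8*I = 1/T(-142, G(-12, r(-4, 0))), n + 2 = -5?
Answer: -8/1095 ≈ -0.0073059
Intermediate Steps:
n = -7 (n = -2 - 5 = -7)
G(d, w) = -7*d (G(d, w) = -7*d*1 = -7*d)
T(H, V) = 1/(3*(281 + V))
I = -1095/8 (I = -1/(8*(1/(3*(281 - 7*(-12))))) = -1/(8*(1/(3*(281 + 84)))) = -1/(8*((⅓)/365)) = -1/(8*((⅓)*(1/365))) = -1/(8*1/1095) = -⅛*1095 = -1095/8 ≈ -136.88)
1/I = 1/(-1095/8) = -8/1095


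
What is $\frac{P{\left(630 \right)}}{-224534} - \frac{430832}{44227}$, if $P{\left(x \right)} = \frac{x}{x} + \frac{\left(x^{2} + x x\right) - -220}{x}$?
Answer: $- \frac{6097909732699}{625619308734} \approx -9.747$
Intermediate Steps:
$P{\left(x \right)} = 1 + \frac{220 + 2 x^{2}}{x}$ ($P{\left(x \right)} = 1 + \frac{\left(x^{2} + x^{2}\right) + 220}{x} = 1 + \frac{2 x^{2} + 220}{x} = 1 + \frac{220 + 2 x^{2}}{x}$)
$\frac{P{\left(630 \right)}}{-224534} - \frac{430832}{44227} = \frac{1 + 2 \cdot 630 + \frac{220}{630}}{-224534} - \frac{430832}{44227} = \left(1 + 1260 + 220 \cdot \frac{1}{630}\right) \left(- \frac{1}{224534}\right) - \frac{430832}{44227} = \left(1 + 1260 + \frac{22}{63}\right) \left(- \frac{1}{224534}\right) - \frac{430832}{44227} = \frac{79465}{63} \left(- \frac{1}{224534}\right) - \frac{430832}{44227} = - \frac{79465}{14145642} - \frac{430832}{44227} = - \frac{6097909732699}{625619308734}$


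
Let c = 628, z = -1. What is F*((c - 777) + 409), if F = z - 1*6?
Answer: -1820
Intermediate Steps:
F = -7 (F = -1 - 1*6 = -1 - 6 = -7)
F*((c - 777) + 409) = -7*((628 - 777) + 409) = -7*(-149 + 409) = -7*260 = -1820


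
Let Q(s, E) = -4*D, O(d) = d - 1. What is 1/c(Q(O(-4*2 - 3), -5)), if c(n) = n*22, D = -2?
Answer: 1/176 ≈ 0.0056818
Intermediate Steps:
O(d) = -1 + d
Q(s, E) = 8 (Q(s, E) = -4*(-2) = 8)
c(n) = 22*n
1/c(Q(O(-4*2 - 3), -5)) = 1/(22*8) = 1/176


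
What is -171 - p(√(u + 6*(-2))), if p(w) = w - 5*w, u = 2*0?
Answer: -171 + 8*I*√3 ≈ -171.0 + 13.856*I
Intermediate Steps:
u = 0
p(w) = -4*w
-171 - p(√(u + 6*(-2))) = -171 - (-4)*√(0 + 6*(-2)) = -171 - (-4)*√(0 - 12) = -171 - (-4)*√(-12) = -171 - (-4)*2*I*√3 = -171 - (-8)*I*√3 = -171 + 8*I*√3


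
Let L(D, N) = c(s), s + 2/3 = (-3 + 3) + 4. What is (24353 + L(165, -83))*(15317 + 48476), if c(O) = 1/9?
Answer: 13982022154/9 ≈ 1.5536e+9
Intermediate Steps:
s = 10/3 (s = -⅔ + ((-3 + 3) + 4) = -⅔ + (0 + 4) = -⅔ + 4 = 10/3 ≈ 3.3333)
c(O) = ⅑
L(D, N) = ⅑
(24353 + L(165, -83))*(15317 + 48476) = (24353 + ⅑)*(15317 + 48476) = (219178/9)*63793 = 13982022154/9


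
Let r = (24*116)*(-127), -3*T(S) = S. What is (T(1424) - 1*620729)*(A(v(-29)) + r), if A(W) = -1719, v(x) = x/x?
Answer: 220705587119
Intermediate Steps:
T(S) = -S/3
v(x) = 1
r = -353568 (r = 2784*(-127) = -353568)
(T(1424) - 1*620729)*(A(v(-29)) + r) = (-⅓*1424 - 1*620729)*(-1719 - 353568) = (-1424/3 - 620729)*(-355287) = -1863611/3*(-355287) = 220705587119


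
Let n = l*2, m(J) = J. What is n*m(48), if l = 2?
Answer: 192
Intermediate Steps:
n = 4 (n = 2*2 = 4)
n*m(48) = 4*48 = 192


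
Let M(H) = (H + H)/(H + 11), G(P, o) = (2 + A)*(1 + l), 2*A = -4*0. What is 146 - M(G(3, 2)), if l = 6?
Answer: 3622/25 ≈ 144.88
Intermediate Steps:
A = 0 (A = (-4*0)/2 = (1/2)*0 = 0)
G(P, o) = 14 (G(P, o) = (2 + 0)*(1 + 6) = 2*7 = 14)
M(H) = 2*H/(11 + H) (M(H) = (2*H)/(11 + H) = 2*H/(11 + H))
146 - M(G(3, 2)) = 146 - 2*14/(11 + 14) = 146 - 2*14/25 = 146 - 1*28/25 = 146 - 28/25 = 3622/25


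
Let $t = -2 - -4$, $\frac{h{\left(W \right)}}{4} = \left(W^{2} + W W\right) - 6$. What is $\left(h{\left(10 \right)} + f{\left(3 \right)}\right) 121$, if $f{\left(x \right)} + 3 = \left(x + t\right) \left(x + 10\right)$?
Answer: $101398$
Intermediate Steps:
$h{\left(W \right)} = -24 + 8 W^{2}$ ($h{\left(W \right)} = 4 \left(\left(W^{2} + W W\right) - 6\right) = 4 \left(\left(W^{2} + W^{2}\right) - 6\right) = 4 \left(2 W^{2} - 6\right) = 4 \left(-6 + 2 W^{2}\right) = -24 + 8 W^{2}$)
$t = 2$ ($t = -2 + 4 = 2$)
$f{\left(x \right)} = -3 + \left(2 + x\right) \left(10 + x\right)$ ($f{\left(x \right)} = -3 + \left(x + 2\right) \left(x + 10\right) = -3 + \left(2 + x\right) \left(10 + x\right)$)
$\left(h{\left(10 \right)} + f{\left(3 \right)}\right) 121 = \left(\left(-24 + 8 \cdot 10^{2}\right) + \left(17 + 3^{2} + 12 \cdot 3\right)\right) 121 = \left(\left(-24 + 8 \cdot 100\right) + \left(17 + 9 + 36\right)\right) 121 = \left(\left(-24 + 800\right) + 62\right) 121 = \left(776 + 62\right) 121 = 838 \cdot 121 = 101398$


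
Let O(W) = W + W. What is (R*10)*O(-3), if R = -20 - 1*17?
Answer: 2220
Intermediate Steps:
O(W) = 2*W
R = -37 (R = -20 - 17 = -37)
(R*10)*O(-3) = (-37*10)*(2*(-3)) = -370*(-6) = 2220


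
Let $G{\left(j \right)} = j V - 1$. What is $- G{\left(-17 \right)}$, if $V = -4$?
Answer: $-67$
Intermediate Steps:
$G{\left(j \right)} = -1 - 4 j$ ($G{\left(j \right)} = j \left(-4\right) - 1 = - 4 j - 1 = -1 - 4 j$)
$- G{\left(-17 \right)} = - (-1 - -68) = - (-1 + 68) = \left(-1\right) 67 = -67$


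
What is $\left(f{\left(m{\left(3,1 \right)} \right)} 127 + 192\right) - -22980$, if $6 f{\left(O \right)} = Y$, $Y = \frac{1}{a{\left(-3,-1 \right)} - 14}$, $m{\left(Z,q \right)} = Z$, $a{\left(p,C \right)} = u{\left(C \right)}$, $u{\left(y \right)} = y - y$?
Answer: $\frac{1946321}{84} \approx 23171.0$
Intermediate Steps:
$u{\left(y \right)} = 0$
$a{\left(p,C \right)} = 0$
$Y = - \frac{1}{14}$ ($Y = \frac{1}{0 - 14} = \frac{1}{-14} = - \frac{1}{14} \approx -0.071429$)
$f{\left(O \right)} = - \frac{1}{84}$ ($f{\left(O \right)} = \frac{1}{6} \left(- \frac{1}{14}\right) = - \frac{1}{84}$)
$\left(f{\left(m{\left(3,1 \right)} \right)} 127 + 192\right) - -22980 = \left(\left(- \frac{1}{84}\right) 127 + 192\right) - -22980 = \left(- \frac{127}{84} + 192\right) + 22980 = \frac{16001}{84} + 22980 = \frac{1946321}{84}$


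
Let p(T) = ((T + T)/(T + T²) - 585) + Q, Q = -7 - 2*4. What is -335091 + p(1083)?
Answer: -181944521/542 ≈ -3.3569e+5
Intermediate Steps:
Q = -15 (Q = -7 - 8 = -15)
p(T) = -600 + 2*T/(T + T²) (p(T) = ((T + T)/(T + T²) - 585) - 15 = ((2*T)/(T + T²) - 585) - 15 = (2*T/(T + T²) - 585) - 15 = (-585 + 2*T/(T + T²)) - 15 = -600 + 2*T/(T + T²))
-335091 + p(1083) = -335091 + 2*(-299 - 300*1083)/(1 + 1083) = -335091 + 2*(-299 - 324900)/1084 = -335091 + 2*(1/1084)*(-325199) = -335091 - 325199/542 = -181944521/542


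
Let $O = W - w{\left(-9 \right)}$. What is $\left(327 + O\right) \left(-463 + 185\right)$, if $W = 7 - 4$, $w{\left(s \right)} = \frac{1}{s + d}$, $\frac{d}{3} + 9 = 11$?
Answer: $- \frac{275498}{3} \approx -91833.0$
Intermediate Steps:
$d = 6$ ($d = -27 + 3 \cdot 11 = -27 + 33 = 6$)
$w{\left(s \right)} = \frac{1}{6 + s}$ ($w{\left(s \right)} = \frac{1}{s + 6} = \frac{1}{6 + s}$)
$W = 3$ ($W = 7 - 4 = 3$)
$O = \frac{10}{3}$ ($O = 3 - \frac{1}{6 - 9} = 3 - \frac{1}{-3} = 3 - - \frac{1}{3} = 3 + \frac{1}{3} = \frac{10}{3} \approx 3.3333$)
$\left(327 + O\right) \left(-463 + 185\right) = \left(327 + \frac{10}{3}\right) \left(-463 + 185\right) = \frac{991}{3} \left(-278\right) = - \frac{275498}{3}$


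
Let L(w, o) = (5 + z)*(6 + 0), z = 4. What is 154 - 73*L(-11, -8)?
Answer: -3788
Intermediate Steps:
L(w, o) = 54 (L(w, o) = (5 + 4)*(6 + 0) = 9*6 = 54)
154 - 73*L(-11, -8) = 154 - 73*54 = 154 - 3942 = -3788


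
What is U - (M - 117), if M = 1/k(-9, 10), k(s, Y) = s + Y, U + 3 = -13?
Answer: 100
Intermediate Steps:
U = -16 (U = -3 - 13 = -16)
k(s, Y) = Y + s
M = 1 (M = 1/(10 - 9) = 1/1 = 1)
U - (M - 117) = -16 - (1 - 117) = -16 - 1*(-116) = -16 + 116 = 100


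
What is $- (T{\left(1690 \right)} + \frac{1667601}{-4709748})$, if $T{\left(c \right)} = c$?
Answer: $- \frac{2652602173}{1569916} \approx -1689.6$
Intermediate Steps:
$- (T{\left(1690 \right)} + \frac{1667601}{-4709748}) = - (1690 + \frac{1667601}{-4709748}) = - (1690 + 1667601 \left(- \frac{1}{4709748}\right)) = - (1690 - \frac{555867}{1569916}) = \left(-1\right) \frac{2652602173}{1569916} = - \frac{2652602173}{1569916}$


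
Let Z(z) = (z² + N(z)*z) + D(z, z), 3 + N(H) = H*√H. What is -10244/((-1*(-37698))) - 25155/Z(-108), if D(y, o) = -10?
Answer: 13*(-27573696*√3 + 41192147*I)/(37698*(-5989*I + 34992*√3)) ≈ -0.29205 + 0.20552*I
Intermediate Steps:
N(H) = -3 + H^(3/2) (N(H) = -3 + H*√H = -3 + H^(3/2))
Z(z) = -10 + z² + z*(-3 + z^(3/2)) (Z(z) = (z² + (-3 + z^(3/2))*z) - 10 = (z² + z*(-3 + z^(3/2))) - 10 = -10 + z² + z*(-3 + z^(3/2)))
-10244/((-1*(-37698))) - 25155/Z(-108) = -10244/((-1*(-37698))) - 25155/(-10 + (-108)² - 108*(-3 + (-108)^(3/2))) = -10244/37698 - 25155/(-10 + 11664 - 108*(-3 - 648*I*√3)) = -10244*1/37698 - 25155/(-10 + 11664 + (324 + 69984*I*√3)) = -5122/18849 - 25155/(11978 + 69984*I*√3)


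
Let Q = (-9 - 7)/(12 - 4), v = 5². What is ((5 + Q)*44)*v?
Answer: 3300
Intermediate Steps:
v = 25
Q = -2 (Q = -16/8 = -16*⅛ = -2)
((5 + Q)*44)*v = ((5 - 2)*44)*25 = (3*44)*25 = 132*25 = 3300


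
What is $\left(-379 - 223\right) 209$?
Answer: $-125818$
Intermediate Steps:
$\left(-379 - 223\right) 209 = \left(-602\right) 209 = -125818$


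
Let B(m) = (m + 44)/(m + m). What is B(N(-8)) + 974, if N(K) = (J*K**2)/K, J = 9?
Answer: 35071/36 ≈ 974.19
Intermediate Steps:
N(K) = 9*K (N(K) = (9*K**2)/K = 9*K)
B(m) = (44 + m)/(2*m) (B(m) = (44 + m)/((2*m)) = (44 + m)*(1/(2*m)) = (44 + m)/(2*m))
B(N(-8)) + 974 = (44 + 9*(-8))/(2*((9*(-8)))) + 974 = (1/2)*(44 - 72)/(-72) + 974 = (1/2)*(-1/72)*(-28) + 974 = 7/36 + 974 = 35071/36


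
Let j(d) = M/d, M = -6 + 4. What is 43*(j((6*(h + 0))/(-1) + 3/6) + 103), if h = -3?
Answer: 163701/37 ≈ 4424.4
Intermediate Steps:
M = -2
j(d) = -2/d
43*(j((6*(h + 0))/(-1) + 3/6) + 103) = 43*(-2/((6*(-3 + 0))/(-1) + 3/6) + 103) = 43*(-2/((6*(-3))*(-1) + 3*(1/6)) + 103) = 43*(-2/(-18*(-1) + 1/2) + 103) = 43*(-2/(18 + 1/2) + 103) = 43*(-2/37/2 + 103) = 43*(-2*2/37 + 103) = 43*(-4/37 + 103) = 43*(3807/37) = 163701/37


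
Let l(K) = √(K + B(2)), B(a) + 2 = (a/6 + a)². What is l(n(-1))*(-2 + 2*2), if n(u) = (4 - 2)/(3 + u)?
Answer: 4*√10/3 ≈ 4.2164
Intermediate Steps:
B(a) = -2 + 49*a²/36 (B(a) = -2 + (a/6 + a)² = -2 + (7*a/6)² = -2 + 49*a²/36)
n(u) = 2/(3 + u)
l(K) = √(31/9 + K) (l(K) = √(K + (-2 + (49/36)*2²)) = √(K + (-2 + (49/36)*4)) = √(K + (-2 + 49/9)) = √(K + 31/9) = √(31/9 + K))
l(n(-1))*(-2 + 2*2) = (√(31 + 9*(2/(3 - 1)))/3)*(-2 + 2*2) = (√(31 + 9*(2/2))/3)*(-2 + 4) = (√(31 + 9*(2*(½)))/3)*2 = (√(31 + 9*1)/3)*2 = (√(31 + 9)/3)*2 = (√40/3)*2 = ((2*√10)/3)*2 = (2*√10/3)*2 = 4*√10/3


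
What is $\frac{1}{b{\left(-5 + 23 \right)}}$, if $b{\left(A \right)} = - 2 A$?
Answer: $- \frac{1}{36} \approx -0.027778$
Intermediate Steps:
$\frac{1}{b{\left(-5 + 23 \right)}} = \frac{1}{\left(-2\right) \left(-5 + 23\right)} = \frac{1}{\left(-2\right) 18} = \frac{1}{-36} = - \frac{1}{36}$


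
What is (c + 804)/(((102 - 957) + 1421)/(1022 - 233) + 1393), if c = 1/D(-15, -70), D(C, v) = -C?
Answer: 3172043/5498215 ≈ 0.57692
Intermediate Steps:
c = 1/15 (c = 1/(-1*(-15)) = 1/15 ≈ 0.066667)
(c + 804)/(((102 - 957) + 1421)/(1022 - 233) + 1393) = (1/15 + 804)/(((102 - 957) + 1421)/(1022 - 233) + 1393) = 12061/(15*((-855 + 1421)/789 + 1393)) = 12061/(15*(566*(1/789) + 1393)) = 12061/(15*(566/789 + 1393)) = 12061/(15*(1099643/789)) = (12061/15)*(789/1099643) = 3172043/5498215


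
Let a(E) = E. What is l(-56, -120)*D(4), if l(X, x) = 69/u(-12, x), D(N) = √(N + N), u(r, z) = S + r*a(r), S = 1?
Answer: 138*√2/145 ≈ 1.3459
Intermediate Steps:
u(r, z) = 1 + r² (u(r, z) = 1 + r*r = 1 + r²)
D(N) = √2*√N (D(N) = √(2*N) = √2*√N)
l(X, x) = 69/145 (l(X, x) = 69/(1 + (-12)²) = 69/(1 + 144) = 69/145)
l(-56, -120)*D(4) = 69*(√2*√4)/145 = 69*(√2*2)/145 = 69*(2*√2)/145 = 138*√2/145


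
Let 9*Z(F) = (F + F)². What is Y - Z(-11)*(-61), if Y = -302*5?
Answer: 15934/9 ≈ 1770.4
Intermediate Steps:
Y = -1510
Z(F) = 4*F²/9 (Z(F) = (F + F)²/9 = (2*F)²/9 = (4*F²)/9 = 4*F²/9)
Y - Z(-11)*(-61) = -1510 - (4/9)*(-11)²*(-61) = -1510 - (4/9)*121*(-61) = -1510 - 484*(-61)/9 = -1510 - 1*(-29524/9) = -1510 + 29524/9 = 15934/9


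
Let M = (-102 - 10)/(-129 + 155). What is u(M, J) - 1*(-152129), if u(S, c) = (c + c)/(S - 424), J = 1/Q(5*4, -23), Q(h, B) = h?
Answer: 8470542707/55680 ≈ 1.5213e+5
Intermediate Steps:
M = -56/13 (M = -112/26 = -112*1/26 = -56/13 ≈ -4.3077)
J = 1/20 (J = 1/(5*4) = 1/20 ≈ 0.050000)
u(S, c) = 2*c/(-424 + S) (u(S, c) = (2*c)/(-424 + S) = 2*c/(-424 + S))
u(M, J) - 1*(-152129) = 2*(1/20)/(-424 - 56/13) - 1*(-152129) = 2*(1/20)/(-5568/13) + 152129 = 2*(1/20)*(-13/5568) + 152129 = -13/55680 + 152129 = 8470542707/55680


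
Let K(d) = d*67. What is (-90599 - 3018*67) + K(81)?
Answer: -287378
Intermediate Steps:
K(d) = 67*d
(-90599 - 3018*67) + K(81) = (-90599 - 3018*67) + 67*81 = (-90599 - 202206) + 5427 = -292805 + 5427 = -287378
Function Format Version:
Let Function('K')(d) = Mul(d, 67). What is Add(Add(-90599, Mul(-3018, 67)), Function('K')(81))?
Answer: -287378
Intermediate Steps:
Function('K')(d) = Mul(67, d)
Add(Add(-90599, Mul(-3018, 67)), Function('K')(81)) = Add(Add(-90599, Mul(-3018, 67)), Mul(67, 81)) = Add(Add(-90599, -202206), 5427) = Add(-292805, 5427) = -287378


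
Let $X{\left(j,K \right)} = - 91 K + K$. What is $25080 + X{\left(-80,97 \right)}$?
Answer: $16350$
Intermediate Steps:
$X{\left(j,K \right)} = - 90 K$
$25080 + X{\left(-80,97 \right)} = 25080 - 8730 = 16350$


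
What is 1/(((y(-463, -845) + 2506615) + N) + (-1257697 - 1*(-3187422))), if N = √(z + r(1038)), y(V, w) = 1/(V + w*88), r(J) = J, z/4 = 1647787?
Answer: 24836766659021037/110184304493519208721567 - 5598481329*√6592186/110184304493519208721567 ≈ 2.2528e-7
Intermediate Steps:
z = 6591148 (z = 4*1647787 = 6591148)
y(V, w) = 1/(V + 88*w)
N = √6592186 (N = √(6591148 + 1038) = √6592186 ≈ 2567.5)
1/(((y(-463, -845) + 2506615) + N) + (-1257697 - 1*(-3187422))) = 1/(((1/(-463 + 88*(-845)) + 2506615) + √6592186) + (-1257697 - 1*(-3187422))) = 1/(((1/(-463 - 74360) + 2506615) + √6592186) + (-1257697 + 3187422)) = 1/(((1/(-74823) + 2506615) + √6592186) + 1929725) = 1/(((-1/74823 + 2506615) + √6592186) + 1929725) = 1/((187552454144/74823 + √6592186) + 1929725) = 1/(331940267819/74823 + √6592186)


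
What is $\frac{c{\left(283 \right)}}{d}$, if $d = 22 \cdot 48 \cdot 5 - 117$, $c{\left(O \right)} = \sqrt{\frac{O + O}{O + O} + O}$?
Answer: $\frac{2 \sqrt{71}}{5163} \approx 0.0032641$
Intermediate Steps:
$c{\left(O \right)} = \sqrt{1 + O}$ ($c{\left(O \right)} = \sqrt{\frac{2 O}{2 O} + O} = \sqrt{2 O \frac{1}{2 O} + O} = \sqrt{1 + O}$)
$d = 5163$ ($d = 22 \cdot 240 - 117 = 5280 - 117 = 5163$)
$\frac{c{\left(283 \right)}}{d} = \frac{\sqrt{1 + 283}}{5163} = \sqrt{284} \cdot \frac{1}{5163} = 2 \sqrt{71} \cdot \frac{1}{5163} = \frac{2 \sqrt{71}}{5163}$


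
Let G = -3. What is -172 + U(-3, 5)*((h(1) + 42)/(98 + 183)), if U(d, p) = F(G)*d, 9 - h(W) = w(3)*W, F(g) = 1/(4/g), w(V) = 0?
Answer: -192869/1124 ≈ -171.59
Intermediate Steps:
F(g) = g/4
h(W) = 9 (h(W) = 9 - 0*W = 9 - 1*0 = 9 + 0 = 9)
U(d, p) = -3*d/4 (U(d, p) = ((¼)*(-3))*d = -3*d/4)
-172 + U(-3, 5)*((h(1) + 42)/(98 + 183)) = -172 + (-¾*(-3))*((9 + 42)/(98 + 183)) = -172 + 9*(51/281)/4 = -172 + 9*(51*(1/281))/4 = -172 + (9/4)*(51/281) = -172 + 459/1124 = -192869/1124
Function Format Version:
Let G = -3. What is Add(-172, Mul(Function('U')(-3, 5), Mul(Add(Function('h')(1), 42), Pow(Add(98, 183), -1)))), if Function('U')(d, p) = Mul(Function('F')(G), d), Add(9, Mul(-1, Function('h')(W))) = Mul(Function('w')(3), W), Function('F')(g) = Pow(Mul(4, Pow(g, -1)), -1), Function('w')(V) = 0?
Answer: Rational(-192869, 1124) ≈ -171.59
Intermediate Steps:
Function('F')(g) = Mul(Rational(1, 4), g)
Function('h')(W) = 9 (Function('h')(W) = Add(9, Mul(-1, Mul(0, W))) = Add(9, Mul(-1, 0)) = Add(9, 0) = 9)
Function('U')(d, p) = Mul(Rational(-3, 4), d) (Function('U')(d, p) = Mul(Mul(Rational(1, 4), -3), d) = Mul(Rational(-3, 4), d))
Add(-172, Mul(Function('U')(-3, 5), Mul(Add(Function('h')(1), 42), Pow(Add(98, 183), -1)))) = Add(-172, Mul(Mul(Rational(-3, 4), -3), Mul(Add(9, 42), Pow(Add(98, 183), -1)))) = Add(-172, Mul(Rational(9, 4), Mul(51, Pow(281, -1)))) = Add(-172, Mul(Rational(9, 4), Mul(51, Rational(1, 281)))) = Add(-172, Mul(Rational(9, 4), Rational(51, 281))) = Add(-172, Rational(459, 1124)) = Rational(-192869, 1124)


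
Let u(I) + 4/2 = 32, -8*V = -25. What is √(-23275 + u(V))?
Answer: I*√23245 ≈ 152.46*I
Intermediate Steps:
V = 25/8 (V = -⅛*(-25) = 25/8 ≈ 3.1250)
u(I) = 30 (u(I) = -2 + 32 = 30)
√(-23275 + u(V)) = √(-23275 + 30) = √(-23245) = I*√23245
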